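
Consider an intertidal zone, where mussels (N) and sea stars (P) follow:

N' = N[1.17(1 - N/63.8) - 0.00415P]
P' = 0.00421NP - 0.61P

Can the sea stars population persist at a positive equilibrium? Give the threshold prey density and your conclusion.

The predator equation gives dP/dt > 0 only when N > 0.61/0.00421 = 145.
Without the predator, N → K = 63.8. Since 63.8 < 145, the predator cannot invade.

Threshold N = 145; K < 145, so no, the predator goes extinct.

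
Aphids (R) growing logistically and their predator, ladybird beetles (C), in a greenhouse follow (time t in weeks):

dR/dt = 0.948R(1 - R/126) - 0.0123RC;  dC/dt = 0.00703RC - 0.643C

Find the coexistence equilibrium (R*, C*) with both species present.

R* ≈ 91.5, C* ≈ 21.1

From dC/dt = 0 with C > 0: 0.00703R* = 0.643, so R* = 91.5.
Substitute into dR/dt = 0: 0.948(1 - 91.5/126) = 0.0123C*.
The bracket is 0.274, giving C* = 0.26/0.0123 = 21.1.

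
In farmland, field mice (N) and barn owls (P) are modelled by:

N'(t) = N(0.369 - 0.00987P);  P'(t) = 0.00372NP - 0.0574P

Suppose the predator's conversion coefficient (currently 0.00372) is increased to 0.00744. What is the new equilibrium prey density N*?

At the interior fixed point, setting dP/dt = 0 with P > 0 fixes N* = (predator death rate)/(NP coefficient) — independent of the other coefficients.
With the change, N* = 0.0574/0.00744 = 7.72; it falls from 15.4.

N* ≈ 7.72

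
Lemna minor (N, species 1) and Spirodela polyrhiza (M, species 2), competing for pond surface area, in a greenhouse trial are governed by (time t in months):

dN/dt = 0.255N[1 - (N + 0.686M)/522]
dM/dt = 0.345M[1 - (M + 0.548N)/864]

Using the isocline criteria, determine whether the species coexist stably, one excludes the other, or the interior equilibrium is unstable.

Compare the nullcline intercepts: K1/α12 = 522/0.686 = 761 < K2 = 864; K2/α21 = 864/0.548 = 1580 > K1 = 522.
Since the inequalities point opposite ways, species 2 can invade but species 1 cannot.

species 2 excludes species 1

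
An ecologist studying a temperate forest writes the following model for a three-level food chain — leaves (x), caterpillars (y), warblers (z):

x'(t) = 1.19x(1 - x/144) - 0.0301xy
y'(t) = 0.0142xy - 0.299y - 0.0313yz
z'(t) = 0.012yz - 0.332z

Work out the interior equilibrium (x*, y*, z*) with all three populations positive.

From dz/dt = 0: 0.012y* = 0.332, so y* = 27.7.
From dx/dt = 0: 1.19(1 - x*/144) = 0.0301·27.7, giving x* = 144·(1 - 0.7) = 43.2.
From dy/dt = 0: 0.0142·43.2 - 0.299 = 0.0313z*, so z* = 0.315/0.0313 = 10.1.

x* ≈ 43.2, y* ≈ 27.7, z* ≈ 10.1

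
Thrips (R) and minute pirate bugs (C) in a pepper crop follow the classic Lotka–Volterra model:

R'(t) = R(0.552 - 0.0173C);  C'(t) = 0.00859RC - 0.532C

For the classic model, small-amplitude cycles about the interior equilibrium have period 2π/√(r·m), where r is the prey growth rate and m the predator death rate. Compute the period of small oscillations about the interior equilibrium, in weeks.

T ≈ 11.6 weeks

Here r = 0.552 and m = 0.532, so r·m = 0.294.
ω = √0.294 = 0.542 per week, hence T = 2π/ω ≈ 11.6 weeks.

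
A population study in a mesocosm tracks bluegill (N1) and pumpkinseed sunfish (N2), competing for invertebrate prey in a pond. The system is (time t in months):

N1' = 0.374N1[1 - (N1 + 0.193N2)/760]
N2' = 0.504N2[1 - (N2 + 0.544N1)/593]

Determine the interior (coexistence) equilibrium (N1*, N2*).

N1* ≈ 721, N2* ≈ 201

Setting both brackets to zero gives the nullclines N1 + 0.193N2 = 760 and 0.544N1 + N2 = 593.
Substituting N2 = 593 - 0.544N1 into the first: N1(1 - 0.193·0.544) = 760 - 0.193·593.
So N1* = 646/0.895 = 721, and then N2* = 593 - 0.544·721 = 201.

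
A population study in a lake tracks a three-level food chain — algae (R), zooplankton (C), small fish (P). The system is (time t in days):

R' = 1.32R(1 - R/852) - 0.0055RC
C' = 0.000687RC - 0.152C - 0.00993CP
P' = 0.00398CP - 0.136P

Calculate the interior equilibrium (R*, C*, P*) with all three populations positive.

From dP/dt = 0: 0.00398C* = 0.136, so C* = 34.2.
From dR/dt = 0: 1.32(1 - R*/852) = 0.0055·34.2, giving R* = 852·(1 - 0.142) = 731.
From dC/dt = 0: 0.000687·731 - 0.152 = 0.00993P*, so P* = 0.35/0.00993 = 35.2.

R* ≈ 731, C* ≈ 34.2, P* ≈ 35.2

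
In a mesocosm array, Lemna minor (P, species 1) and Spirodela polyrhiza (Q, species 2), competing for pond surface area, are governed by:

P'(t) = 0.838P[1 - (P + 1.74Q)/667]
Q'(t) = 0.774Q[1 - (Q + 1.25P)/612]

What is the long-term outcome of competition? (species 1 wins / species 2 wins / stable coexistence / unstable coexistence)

Compare the nullcline intercepts: K1/α12 = 667/1.74 = 383 < K2 = 612; K2/α21 = 612/1.25 = 490 < K1 = 667.
Since both are reversed, neither can invade when rare; the interior point is a saddle.

unstable coexistence (outcome depends on initial conditions)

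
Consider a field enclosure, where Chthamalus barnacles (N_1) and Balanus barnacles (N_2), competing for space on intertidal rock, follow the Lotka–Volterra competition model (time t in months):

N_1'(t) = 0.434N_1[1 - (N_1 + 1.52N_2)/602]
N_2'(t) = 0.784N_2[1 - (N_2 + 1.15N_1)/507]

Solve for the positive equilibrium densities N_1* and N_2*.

N_1* ≈ 225, N_2* ≈ 248

Setting both brackets to zero gives the nullclines N_1 + 1.52N_2 = 602 and 1.15N_1 + N_2 = 507.
Substituting N_2 = 507 - 1.15N_1 into the first: N_1(1 - 1.52·1.15) = 602 - 1.52·507.
So N_1* = -169/-0.748 = 225, and then N_2* = 507 - 1.15·225 = 248.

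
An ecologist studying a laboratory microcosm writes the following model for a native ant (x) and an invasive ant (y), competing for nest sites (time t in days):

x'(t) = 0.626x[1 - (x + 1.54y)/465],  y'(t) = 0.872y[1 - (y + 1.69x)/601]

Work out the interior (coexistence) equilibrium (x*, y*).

x* ≈ 287, y* ≈ 115

Setting both brackets to zero gives the nullclines x + 1.54y = 465 and 1.69x + y = 601.
Substituting y = 601 - 1.69x into the first: x(1 - 1.54·1.69) = 465 - 1.54·601.
So x* = -461/-1.6 = 287, and then y* = 601 - 1.69·287 = 115.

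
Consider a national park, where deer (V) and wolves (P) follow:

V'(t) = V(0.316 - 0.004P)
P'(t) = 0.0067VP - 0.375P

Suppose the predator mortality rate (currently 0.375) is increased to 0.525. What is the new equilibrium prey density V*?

At the interior fixed point, setting dP/dt = 0 with P > 0 fixes V* = (predator death rate)/(VP coefficient) — independent of the other coefficients.
With the change, V* = 0.525/0.0067 = 78.4; it rises from 56.

V* ≈ 78.4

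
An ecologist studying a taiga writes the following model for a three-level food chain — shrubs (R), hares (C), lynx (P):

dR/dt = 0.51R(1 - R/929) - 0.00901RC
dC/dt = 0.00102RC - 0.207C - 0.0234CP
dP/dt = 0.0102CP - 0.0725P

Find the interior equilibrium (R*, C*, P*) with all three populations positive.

R* ≈ 812, C* ≈ 7.11, P* ≈ 26.6

From dP/dt = 0: 0.0102C* = 0.0725, so C* = 7.11.
From dR/dt = 0: 0.51(1 - R*/929) = 0.00901·7.11, giving R* = 929·(1 - 0.126) = 812.
From dC/dt = 0: 0.00102·812 - 0.207 = 0.0234P*, so P* = 0.622/0.0234 = 26.6.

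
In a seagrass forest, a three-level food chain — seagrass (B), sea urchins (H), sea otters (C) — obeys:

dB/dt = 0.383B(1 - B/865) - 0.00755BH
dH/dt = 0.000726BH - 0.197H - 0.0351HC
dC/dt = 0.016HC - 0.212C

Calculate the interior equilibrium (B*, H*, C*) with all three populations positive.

B* ≈ 639, H* ≈ 13.2, C* ≈ 7.61

From dC/dt = 0: 0.016H* = 0.212, so H* = 13.2.
From dB/dt = 0: 0.383(1 - B*/865) = 0.00755·13.2, giving B* = 865·(1 - 0.261) = 639.
From dH/dt = 0: 0.000726·639 - 0.197 = 0.0351C*, so C* = 0.267/0.0351 = 7.61.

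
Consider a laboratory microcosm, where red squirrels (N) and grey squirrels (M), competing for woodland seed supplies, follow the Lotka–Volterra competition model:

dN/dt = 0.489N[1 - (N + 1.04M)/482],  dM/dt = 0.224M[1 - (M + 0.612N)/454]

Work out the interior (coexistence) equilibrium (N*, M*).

N* ≈ 27.1, M* ≈ 437

Setting both brackets to zero gives the nullclines N + 1.04M = 482 and 0.612N + M = 454.
Substituting M = 454 - 0.612N into the first: N(1 - 1.04·0.612) = 482 - 1.04·454.
So N* = 9.84/0.364 = 27.1, and then M* = 454 - 0.612·27.1 = 437.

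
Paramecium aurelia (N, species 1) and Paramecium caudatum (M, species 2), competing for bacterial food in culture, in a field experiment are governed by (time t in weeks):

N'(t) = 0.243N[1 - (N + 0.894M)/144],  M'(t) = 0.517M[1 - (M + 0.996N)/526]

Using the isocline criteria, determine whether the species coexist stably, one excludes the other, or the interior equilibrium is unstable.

species 2 excludes species 1

Compare the nullcline intercepts: K1/α12 = 144/0.894 = 161 < K2 = 526; K2/α21 = 526/0.996 = 528 > K1 = 144.
Since the inequalities point opposite ways, species 2 can invade but species 1 cannot.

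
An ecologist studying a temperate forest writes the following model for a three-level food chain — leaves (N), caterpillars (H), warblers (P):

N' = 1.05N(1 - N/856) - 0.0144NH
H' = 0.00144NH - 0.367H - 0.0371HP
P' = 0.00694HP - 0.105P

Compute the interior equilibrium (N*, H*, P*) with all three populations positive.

From dP/dt = 0: 0.00694H* = 0.105, so H* = 15.1.
From dN/dt = 0: 1.05(1 - N*/856) = 0.0144·15.1, giving N* = 856·(1 - 0.207) = 678.
From dH/dt = 0: 0.00144·678 - 0.367 = 0.0371P*, so P* = 0.61/0.0371 = 16.4.

N* ≈ 678, H* ≈ 15.1, P* ≈ 16.4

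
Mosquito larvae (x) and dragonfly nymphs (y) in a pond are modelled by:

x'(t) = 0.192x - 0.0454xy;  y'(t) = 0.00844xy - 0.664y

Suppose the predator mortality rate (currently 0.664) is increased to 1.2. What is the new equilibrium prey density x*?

x* ≈ 142

At the interior fixed point, setting dy/dt = 0 with y > 0 fixes x* = (predator death rate)/(xy coefficient) — independent of the other coefficients.
With the change, x* = 1.2/0.00844 = 142; it rises from 78.7.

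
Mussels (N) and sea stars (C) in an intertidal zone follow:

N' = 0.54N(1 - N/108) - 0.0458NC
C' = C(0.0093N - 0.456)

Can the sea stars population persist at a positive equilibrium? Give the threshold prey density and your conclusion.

The predator equation gives dC/dt > 0 only when N > 0.456/0.0093 = 49.
Without the predator, N → K = 108. Since 108 > 49, the predator can invade and persist.

Threshold N = 49; K > 49, so yes, the predator persists.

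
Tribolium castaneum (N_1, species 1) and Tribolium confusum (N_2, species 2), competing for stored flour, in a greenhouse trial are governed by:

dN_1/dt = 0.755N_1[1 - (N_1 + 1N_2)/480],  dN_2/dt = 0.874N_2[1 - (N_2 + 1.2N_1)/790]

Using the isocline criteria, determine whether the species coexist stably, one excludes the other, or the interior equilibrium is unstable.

Compare the nullcline intercepts: K1/α12 = 480/1 = 480 < K2 = 790; K2/α21 = 790/1.2 = 658 > K1 = 480.
Since the inequalities point opposite ways, species 2 can invade but species 1 cannot.

species 2 excludes species 1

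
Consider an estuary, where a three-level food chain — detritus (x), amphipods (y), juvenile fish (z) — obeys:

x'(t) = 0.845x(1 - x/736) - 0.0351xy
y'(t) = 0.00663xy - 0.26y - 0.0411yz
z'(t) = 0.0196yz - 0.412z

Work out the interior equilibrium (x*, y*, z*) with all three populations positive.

x* ≈ 93.4, y* ≈ 21, z* ≈ 8.73

From dz/dt = 0: 0.0196y* = 0.412, so y* = 21.
From dx/dt = 0: 0.845(1 - x*/736) = 0.0351·21, giving x* = 736·(1 - 0.873) = 93.4.
From dy/dt = 0: 0.00663·93.4 - 0.26 = 0.0411z*, so z* = 0.359/0.0411 = 8.73.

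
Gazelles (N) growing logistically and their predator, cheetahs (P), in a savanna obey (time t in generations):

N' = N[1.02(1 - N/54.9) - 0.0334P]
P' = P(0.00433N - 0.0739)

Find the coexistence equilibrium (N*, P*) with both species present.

From dP/dt = 0 with P > 0: 0.00433N* = 0.0739, so N* = 17.1.
Substitute into dN/dt = 0: 1.02(1 - 17.1/54.9) = 0.0334P*.
The bracket is 0.689, giving P* = 0.703/0.0334 = 21.

N* ≈ 17.1, P* ≈ 21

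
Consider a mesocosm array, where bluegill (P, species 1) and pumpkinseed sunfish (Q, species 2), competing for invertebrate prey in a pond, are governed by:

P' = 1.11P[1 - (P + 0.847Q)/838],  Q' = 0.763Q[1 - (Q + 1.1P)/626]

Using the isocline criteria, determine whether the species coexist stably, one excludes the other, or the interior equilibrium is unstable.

Compare the nullcline intercepts: K1/α12 = 838/0.847 = 989 > K2 = 626; K2/α21 = 626/1.1 = 569 < K1 = 838.
Since the inequalities point opposite ways, species 1 can invade but species 2 cannot.

species 1 excludes species 2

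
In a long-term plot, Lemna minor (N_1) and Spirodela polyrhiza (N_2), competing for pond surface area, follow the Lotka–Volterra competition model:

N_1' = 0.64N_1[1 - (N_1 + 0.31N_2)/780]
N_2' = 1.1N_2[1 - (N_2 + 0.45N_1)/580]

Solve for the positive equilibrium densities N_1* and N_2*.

N_1* ≈ 698, N_2* ≈ 266

Setting both brackets to zero gives the nullclines N_1 + 0.31N_2 = 780 and 0.45N_1 + N_2 = 580.
Substituting N_2 = 580 - 0.45N_1 into the first: N_1(1 - 0.31·0.45) = 780 - 0.31·580.
So N_1* = 600/0.861 = 698, and then N_2* = 580 - 0.45·698 = 266.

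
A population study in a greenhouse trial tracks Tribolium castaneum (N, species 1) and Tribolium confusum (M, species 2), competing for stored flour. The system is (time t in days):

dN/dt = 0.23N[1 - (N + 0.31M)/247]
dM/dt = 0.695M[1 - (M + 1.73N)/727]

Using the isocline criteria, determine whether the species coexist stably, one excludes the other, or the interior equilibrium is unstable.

stable coexistence

Compare the nullcline intercepts: K1/α12 = 247/0.31 = 797 > K2 = 727; K2/α21 = 727/1.73 = 420 > K1 = 247.
Since both inequalities hold, each species can invade when rare, so the interior equilibrium is stable.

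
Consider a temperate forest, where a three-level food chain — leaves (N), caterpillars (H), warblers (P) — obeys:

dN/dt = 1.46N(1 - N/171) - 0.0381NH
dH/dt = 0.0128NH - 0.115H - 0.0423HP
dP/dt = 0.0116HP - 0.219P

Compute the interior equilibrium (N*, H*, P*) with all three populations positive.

N* ≈ 86.8, H* ≈ 18.9, P* ≈ 23.5

From dP/dt = 0: 0.0116H* = 0.219, so H* = 18.9.
From dN/dt = 0: 1.46(1 - N*/171) = 0.0381·18.9, giving N* = 171·(1 - 0.493) = 86.8.
From dH/dt = 0: 0.0128·86.8 - 0.115 = 0.0423P*, so P* = 0.995/0.0423 = 23.5.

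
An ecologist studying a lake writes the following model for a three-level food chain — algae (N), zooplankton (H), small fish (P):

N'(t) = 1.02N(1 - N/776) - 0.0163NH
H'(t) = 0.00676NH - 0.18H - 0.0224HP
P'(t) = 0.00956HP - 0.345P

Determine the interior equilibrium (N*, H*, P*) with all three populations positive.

N* ≈ 328, H* ≈ 36.1, P* ≈ 91.1

From dP/dt = 0: 0.00956H* = 0.345, so H* = 36.1.
From dN/dt = 0: 1.02(1 - N*/776) = 0.0163·36.1, giving N* = 776·(1 - 0.577) = 328.
From dH/dt = 0: 0.00676·328 - 0.18 = 0.0224P*, so P* = 2.04/0.0224 = 91.1.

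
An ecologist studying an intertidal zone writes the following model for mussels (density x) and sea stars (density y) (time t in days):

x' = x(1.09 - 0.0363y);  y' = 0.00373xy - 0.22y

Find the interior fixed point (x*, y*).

x* ≈ 59, y* ≈ 30

Set dy/dt = 0 with y > 0: 0.00373x - 0.22 = 0, so x* = 0.22/0.00373 = 59.
Set dx/dt = 0 with x > 0: 1.09 - 0.0363y = 0, so y* = 1.09/0.0363 = 30.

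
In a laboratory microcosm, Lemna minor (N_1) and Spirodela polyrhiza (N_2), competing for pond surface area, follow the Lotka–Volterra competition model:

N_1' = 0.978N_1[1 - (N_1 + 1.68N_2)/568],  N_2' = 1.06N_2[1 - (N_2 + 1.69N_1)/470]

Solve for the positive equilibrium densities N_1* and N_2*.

Setting both brackets to zero gives the nullclines N_1 + 1.68N_2 = 568 and 1.69N_1 + N_2 = 470.
Substituting N_2 = 470 - 1.69N_1 into the first: N_1(1 - 1.68·1.69) = 568 - 1.68·470.
So N_1* = -222/-1.84 = 120, and then N_2* = 470 - 1.69·120 = 266.

N_1* ≈ 120, N_2* ≈ 266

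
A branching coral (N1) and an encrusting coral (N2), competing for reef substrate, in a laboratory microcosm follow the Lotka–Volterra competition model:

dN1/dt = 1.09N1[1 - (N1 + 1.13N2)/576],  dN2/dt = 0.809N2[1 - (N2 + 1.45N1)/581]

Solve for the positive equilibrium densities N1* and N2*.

Setting both brackets to zero gives the nullclines N1 + 1.13N2 = 576 and 1.45N1 + N2 = 581.
Substituting N2 = 581 - 1.45N1 into the first: N1(1 - 1.13·1.45) = 576 - 1.13·581.
So N1* = -80.5/-0.638 = 126, and then N2* = 581 - 1.45·126 = 398.

N1* ≈ 126, N2* ≈ 398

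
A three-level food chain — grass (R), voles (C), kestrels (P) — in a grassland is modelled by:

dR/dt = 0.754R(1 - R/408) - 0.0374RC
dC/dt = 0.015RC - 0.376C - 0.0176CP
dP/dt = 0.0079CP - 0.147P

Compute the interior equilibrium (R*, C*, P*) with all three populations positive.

R* ≈ 31.4, C* ≈ 18.6, P* ≈ 5.42

From dP/dt = 0: 0.0079C* = 0.147, so C* = 18.6.
From dR/dt = 0: 0.754(1 - R*/408) = 0.0374·18.6, giving R* = 408·(1 - 0.923) = 31.4.
From dC/dt = 0: 0.015·31.4 - 0.376 = 0.0176P*, so P* = 0.0954/0.0176 = 5.42.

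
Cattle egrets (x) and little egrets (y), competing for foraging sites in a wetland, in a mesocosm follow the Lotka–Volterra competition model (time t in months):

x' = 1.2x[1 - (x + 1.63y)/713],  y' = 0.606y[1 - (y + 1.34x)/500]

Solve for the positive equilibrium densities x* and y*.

x* ≈ 86.1, y* ≈ 385

Setting both brackets to zero gives the nullclines x + 1.63y = 713 and 1.34x + y = 500.
Substituting y = 500 - 1.34x into the first: x(1 - 1.63·1.34) = 713 - 1.63·500.
So x* = -102/-1.18 = 86.1, and then y* = 500 - 1.34·86.1 = 385.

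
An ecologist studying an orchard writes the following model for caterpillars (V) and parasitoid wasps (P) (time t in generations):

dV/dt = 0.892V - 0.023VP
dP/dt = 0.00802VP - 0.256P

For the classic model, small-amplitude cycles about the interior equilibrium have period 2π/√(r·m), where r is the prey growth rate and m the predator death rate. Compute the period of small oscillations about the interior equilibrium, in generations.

T ≈ 13.1 generations

Here r = 0.892 and m = 0.256, so r·m = 0.228.
ω = √0.228 = 0.478 per generation, hence T = 2π/ω ≈ 13.1 generations.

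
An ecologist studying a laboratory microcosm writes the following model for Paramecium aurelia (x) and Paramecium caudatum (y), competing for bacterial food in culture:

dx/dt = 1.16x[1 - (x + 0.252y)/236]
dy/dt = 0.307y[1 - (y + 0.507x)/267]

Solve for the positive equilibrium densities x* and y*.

Setting both brackets to zero gives the nullclines x + 0.252y = 236 and 0.507x + y = 267.
Substituting y = 267 - 0.507x into the first: x(1 - 0.252·0.507) = 236 - 0.252·267.
So x* = 169/0.872 = 193, and then y* = 267 - 0.507·193 = 169.

x* ≈ 193, y* ≈ 169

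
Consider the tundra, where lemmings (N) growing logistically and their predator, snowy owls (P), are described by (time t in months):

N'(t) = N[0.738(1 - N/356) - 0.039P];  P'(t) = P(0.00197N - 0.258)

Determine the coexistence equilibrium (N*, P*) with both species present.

N* ≈ 131, P* ≈ 12

From dP/dt = 0 with P > 0: 0.00197N* = 0.258, so N* = 131.
Substitute into dN/dt = 0: 0.738(1 - 131/356) = 0.039P*.
The bracket is 0.632, giving P* = 0.467/0.039 = 12.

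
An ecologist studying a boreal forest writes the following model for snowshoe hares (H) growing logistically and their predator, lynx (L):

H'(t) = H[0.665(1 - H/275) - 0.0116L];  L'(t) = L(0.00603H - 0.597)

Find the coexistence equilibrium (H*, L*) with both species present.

H* ≈ 99, L* ≈ 36.7

From dL/dt = 0 with L > 0: 0.00603H* = 0.597, so H* = 99.
Substitute into dH/dt = 0: 0.665(1 - 99/275) = 0.0116L*.
The bracket is 0.64, giving L* = 0.426/0.0116 = 36.7.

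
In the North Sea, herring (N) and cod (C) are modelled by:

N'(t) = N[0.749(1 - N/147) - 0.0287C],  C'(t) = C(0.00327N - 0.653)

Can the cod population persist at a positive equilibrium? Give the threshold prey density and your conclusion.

Threshold N = 200; K < 200, so no, the predator goes extinct.

The predator equation gives dC/dt > 0 only when N > 0.653/0.00327 = 200.
Without the predator, N → K = 147. Since 147 < 200, the predator cannot invade.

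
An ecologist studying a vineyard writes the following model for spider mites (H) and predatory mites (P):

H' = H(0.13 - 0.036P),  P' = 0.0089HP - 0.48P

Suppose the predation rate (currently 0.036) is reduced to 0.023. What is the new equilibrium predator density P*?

P* ≈ 5.65

At the interior fixed point, setting dH/dt = 0 with H > 0 fixes P* = (prey growth rate)/(HP coefficient) — independent of the other coefficients.
With the change, P* = 0.13/0.023 = 5.65; it rises from 3.61.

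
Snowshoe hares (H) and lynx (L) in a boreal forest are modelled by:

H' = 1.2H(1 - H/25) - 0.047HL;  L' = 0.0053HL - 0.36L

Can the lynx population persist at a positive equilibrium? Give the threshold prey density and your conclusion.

Threshold H = 67.9; K < 67.9, so no, the predator goes extinct.

The predator equation gives dL/dt > 0 only when H > 0.36/0.0053 = 67.9.
Without the predator, H → K = 25. Since 25 < 67.9, the predator cannot invade.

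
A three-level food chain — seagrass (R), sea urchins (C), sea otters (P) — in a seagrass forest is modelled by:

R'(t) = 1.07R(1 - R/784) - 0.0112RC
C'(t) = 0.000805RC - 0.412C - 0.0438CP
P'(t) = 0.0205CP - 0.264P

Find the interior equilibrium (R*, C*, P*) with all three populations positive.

From dP/dt = 0: 0.0205C* = 0.264, so C* = 12.9.
From dR/dt = 0: 1.07(1 - R*/784) = 0.0112·12.9, giving R* = 784·(1 - 0.135) = 678.
From dC/dt = 0: 0.000805·678 - 0.412 = 0.0438P*, so P* = 0.134/0.0438 = 3.06.

R* ≈ 678, C* ≈ 12.9, P* ≈ 3.06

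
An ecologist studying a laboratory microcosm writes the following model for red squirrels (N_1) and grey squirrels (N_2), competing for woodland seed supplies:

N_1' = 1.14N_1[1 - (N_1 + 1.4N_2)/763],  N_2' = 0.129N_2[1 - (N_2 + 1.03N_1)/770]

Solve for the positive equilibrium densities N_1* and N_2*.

N_1* ≈ 713, N_2* ≈ 36

Setting both brackets to zero gives the nullclines N_1 + 1.4N_2 = 763 and 1.03N_1 + N_2 = 770.
Substituting N_2 = 770 - 1.03N_1 into the first: N_1(1 - 1.4·1.03) = 763 - 1.4·770.
So N_1* = -315/-0.442 = 713, and then N_2* = 770 - 1.03·713 = 36.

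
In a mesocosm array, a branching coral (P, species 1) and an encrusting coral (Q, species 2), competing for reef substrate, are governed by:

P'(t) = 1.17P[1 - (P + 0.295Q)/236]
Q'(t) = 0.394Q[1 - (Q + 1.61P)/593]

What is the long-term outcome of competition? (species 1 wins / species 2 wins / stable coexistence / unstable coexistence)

stable coexistence

Compare the nullcline intercepts: K1/α12 = 236/0.295 = 800 > K2 = 593; K2/α21 = 593/1.61 = 368 > K1 = 236.
Since both inequalities hold, each species can invade when rare, so the interior equilibrium is stable.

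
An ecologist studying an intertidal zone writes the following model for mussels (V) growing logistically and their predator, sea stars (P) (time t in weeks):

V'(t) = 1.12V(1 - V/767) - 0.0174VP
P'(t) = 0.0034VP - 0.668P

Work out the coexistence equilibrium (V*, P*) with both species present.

From dP/dt = 0 with P > 0: 0.0034V* = 0.668, so V* = 196.
Substitute into dV/dt = 0: 1.12(1 - 196/767) = 0.0174P*.
The bracket is 0.744, giving P* = 0.833/0.0174 = 47.9.

V* ≈ 196, P* ≈ 47.9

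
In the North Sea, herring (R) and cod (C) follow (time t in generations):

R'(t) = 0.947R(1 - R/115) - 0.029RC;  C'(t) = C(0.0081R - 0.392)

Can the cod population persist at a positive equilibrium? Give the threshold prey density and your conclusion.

The predator equation gives dC/dt > 0 only when R > 0.392/0.0081 = 48.4.
Without the predator, R → K = 115. Since 115 > 48.4, the predator can invade and persist.

Threshold R = 48.4; K > 48.4, so yes, the predator persists.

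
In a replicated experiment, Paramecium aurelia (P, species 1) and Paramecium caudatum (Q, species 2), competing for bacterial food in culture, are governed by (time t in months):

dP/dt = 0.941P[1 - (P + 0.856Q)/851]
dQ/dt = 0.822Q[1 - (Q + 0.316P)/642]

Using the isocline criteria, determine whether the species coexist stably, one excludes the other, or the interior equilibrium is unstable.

stable coexistence

Compare the nullcline intercepts: K1/α12 = 851/0.856 = 994 > K2 = 642; K2/α21 = 642/0.316 = 2030 > K1 = 851.
Since both inequalities hold, each species can invade when rare, so the interior equilibrium is stable.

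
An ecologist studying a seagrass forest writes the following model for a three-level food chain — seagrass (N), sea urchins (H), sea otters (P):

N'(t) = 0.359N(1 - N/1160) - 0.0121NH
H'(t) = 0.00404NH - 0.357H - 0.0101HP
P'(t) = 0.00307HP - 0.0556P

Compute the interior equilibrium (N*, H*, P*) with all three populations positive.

N* ≈ 452, H* ≈ 18.1, P* ≈ 145

From dP/dt = 0: 0.00307H* = 0.0556, so H* = 18.1.
From dN/dt = 0: 0.359(1 - N*/1160) = 0.0121·18.1, giving N* = 1160·(1 - 0.61) = 452.
From dH/dt = 0: 0.00404·452 - 0.357 = 0.0101P*, so P* = 1.47/0.0101 = 145.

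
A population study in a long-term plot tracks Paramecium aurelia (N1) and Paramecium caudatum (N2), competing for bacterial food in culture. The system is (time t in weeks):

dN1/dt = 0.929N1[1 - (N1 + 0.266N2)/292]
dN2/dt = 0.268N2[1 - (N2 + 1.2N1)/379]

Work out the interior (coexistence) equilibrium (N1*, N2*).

Setting both brackets to zero gives the nullclines N1 + 0.266N2 = 292 and 1.2N1 + N2 = 379.
Substituting N2 = 379 - 1.2N1 into the first: N1(1 - 0.266·1.2) = 292 - 0.266·379.
So N1* = 191/0.681 = 281, and then N2* = 379 - 1.2·281 = 42.

N1* ≈ 281, N2* ≈ 42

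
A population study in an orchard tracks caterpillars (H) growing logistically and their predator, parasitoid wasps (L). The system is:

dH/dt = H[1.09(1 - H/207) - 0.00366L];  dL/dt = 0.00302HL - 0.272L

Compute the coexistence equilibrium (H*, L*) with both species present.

H* ≈ 90.1, L* ≈ 168

From dL/dt = 0 with L > 0: 0.00302H* = 0.272, so H* = 90.1.
Substitute into dH/dt = 0: 1.09(1 - 90.1/207) = 0.00366L*.
The bracket is 0.565, giving L* = 0.616/0.00366 = 168.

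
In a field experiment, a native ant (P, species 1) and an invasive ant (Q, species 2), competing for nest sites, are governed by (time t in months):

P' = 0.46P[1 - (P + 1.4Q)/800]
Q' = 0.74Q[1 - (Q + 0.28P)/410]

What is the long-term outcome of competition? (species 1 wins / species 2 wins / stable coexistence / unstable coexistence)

Compare the nullcline intercepts: K1/α12 = 800/1.4 = 571 > K2 = 410; K2/α21 = 410/0.28 = 1460 > K1 = 800.
Since both inequalities hold, each species can invade when rare, so the interior equilibrium is stable.

stable coexistence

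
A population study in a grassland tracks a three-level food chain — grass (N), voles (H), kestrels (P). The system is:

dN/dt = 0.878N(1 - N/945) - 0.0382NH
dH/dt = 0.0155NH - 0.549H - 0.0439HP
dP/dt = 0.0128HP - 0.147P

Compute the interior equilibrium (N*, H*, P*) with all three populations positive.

From dP/dt = 0: 0.0128H* = 0.147, so H* = 11.5.
From dN/dt = 0: 0.878(1 - N*/945) = 0.0382·11.5, giving N* = 945·(1 - 0.5) = 473.
From dH/dt = 0: 0.0155·473 - 0.549 = 0.0439P*, so P* = 6.78/0.0439 = 154.

N* ≈ 473, H* ≈ 11.5, P* ≈ 154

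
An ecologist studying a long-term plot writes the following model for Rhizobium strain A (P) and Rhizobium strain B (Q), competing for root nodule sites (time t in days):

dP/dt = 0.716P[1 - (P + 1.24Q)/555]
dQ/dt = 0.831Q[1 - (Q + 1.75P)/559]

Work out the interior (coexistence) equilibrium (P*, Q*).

Setting both brackets to zero gives the nullclines P + 1.24Q = 555 and 1.75P + Q = 559.
Substituting Q = 559 - 1.75P into the first: P(1 - 1.24·1.75) = 555 - 1.24·559.
So P* = -138/-1.17 = 118, and then Q* = 559 - 1.75·118 = 352.

P* ≈ 118, Q* ≈ 352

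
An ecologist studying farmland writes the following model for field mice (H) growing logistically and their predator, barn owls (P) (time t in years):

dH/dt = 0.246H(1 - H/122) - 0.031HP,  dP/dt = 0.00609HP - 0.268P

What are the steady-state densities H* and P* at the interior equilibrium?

From dP/dt = 0 with P > 0: 0.00609H* = 0.268, so H* = 44.
Substitute into dH/dt = 0: 0.246(1 - 44/122) = 0.031P*.
The bracket is 0.639, giving P* = 0.157/0.031 = 5.07.

H* ≈ 44, P* ≈ 5.07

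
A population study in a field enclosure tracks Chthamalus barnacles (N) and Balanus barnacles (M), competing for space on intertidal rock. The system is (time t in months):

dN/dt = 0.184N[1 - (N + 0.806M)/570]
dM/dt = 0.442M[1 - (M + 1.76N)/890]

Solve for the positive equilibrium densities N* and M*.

N* ≈ 352, M* ≈ 270

Setting both brackets to zero gives the nullclines N + 0.806M = 570 and 1.76N + M = 890.
Substituting M = 890 - 1.76N into the first: N(1 - 0.806·1.76) = 570 - 0.806·890.
So N* = -147/-0.419 = 352, and then M* = 890 - 1.76·352 = 270.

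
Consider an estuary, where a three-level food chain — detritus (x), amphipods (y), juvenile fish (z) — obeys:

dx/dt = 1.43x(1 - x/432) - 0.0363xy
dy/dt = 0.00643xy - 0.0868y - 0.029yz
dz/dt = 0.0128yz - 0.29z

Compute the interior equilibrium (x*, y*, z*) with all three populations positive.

x* ≈ 184, y* ≈ 22.7, z* ≈ 37.7

From dz/dt = 0: 0.0128y* = 0.29, so y* = 22.7.
From dx/dt = 0: 1.43(1 - x*/432) = 0.0363·22.7, giving x* = 432·(1 - 0.575) = 184.
From dy/dt = 0: 0.00643·184 - 0.0868 = 0.029z*, so z* = 1.09/0.029 = 37.7.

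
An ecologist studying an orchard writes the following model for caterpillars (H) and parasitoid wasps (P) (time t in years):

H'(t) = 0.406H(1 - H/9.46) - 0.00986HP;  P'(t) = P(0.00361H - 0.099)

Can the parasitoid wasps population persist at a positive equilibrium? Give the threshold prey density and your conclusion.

The predator equation gives dP/dt > 0 only when H > 0.099/0.00361 = 27.4.
Without the predator, H → K = 9.46. Since 9.46 < 27.4, the predator cannot invade.

Threshold H = 27.4; K < 27.4, so no, the predator goes extinct.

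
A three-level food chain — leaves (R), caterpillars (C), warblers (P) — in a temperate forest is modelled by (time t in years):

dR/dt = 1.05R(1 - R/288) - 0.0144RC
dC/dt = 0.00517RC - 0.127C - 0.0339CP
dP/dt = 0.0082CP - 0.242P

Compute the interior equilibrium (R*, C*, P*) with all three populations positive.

From dP/dt = 0: 0.0082C* = 0.242, so C* = 29.5.
From dR/dt = 0: 1.05(1 - R*/288) = 0.0144·29.5, giving R* = 288·(1 - 0.405) = 171.
From dC/dt = 0: 0.00517·171 - 0.127 = 0.0339P*, so P* = 0.759/0.0339 = 22.4.

R* ≈ 171, C* ≈ 29.5, P* ≈ 22.4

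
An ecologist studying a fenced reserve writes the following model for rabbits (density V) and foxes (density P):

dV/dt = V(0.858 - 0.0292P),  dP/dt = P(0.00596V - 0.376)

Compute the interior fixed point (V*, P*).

V* ≈ 63.1, P* ≈ 29.4

Set dP/dt = 0 with P > 0: 0.00596V - 0.376 = 0, so V* = 0.376/0.00596 = 63.1.
Set dV/dt = 0 with V > 0: 0.858 - 0.0292P = 0, so P* = 0.858/0.0292 = 29.4.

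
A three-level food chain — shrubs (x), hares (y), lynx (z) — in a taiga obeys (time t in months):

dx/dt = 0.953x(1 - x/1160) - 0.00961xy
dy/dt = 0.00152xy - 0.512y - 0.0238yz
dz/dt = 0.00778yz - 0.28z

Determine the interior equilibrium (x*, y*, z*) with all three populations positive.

From dz/dt = 0: 0.00778y* = 0.28, so y* = 36.
From dx/dt = 0: 0.953(1 - x*/1160) = 0.00961·36, giving x* = 1160·(1 - 0.363) = 739.
From dy/dt = 0: 0.00152·739 - 0.512 = 0.0238z*, so z* = 0.611/0.0238 = 25.7.

x* ≈ 739, y* ≈ 36, z* ≈ 25.7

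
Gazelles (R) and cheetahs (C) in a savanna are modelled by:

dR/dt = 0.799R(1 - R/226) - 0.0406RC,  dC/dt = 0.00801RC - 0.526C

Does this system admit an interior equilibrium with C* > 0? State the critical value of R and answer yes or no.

Threshold R = 65.7; K > 65.7, so yes, the predator persists.

The predator equation gives dC/dt > 0 only when R > 0.526/0.00801 = 65.7.
Without the predator, R → K = 226. Since 226 > 65.7, the predator can invade and persist.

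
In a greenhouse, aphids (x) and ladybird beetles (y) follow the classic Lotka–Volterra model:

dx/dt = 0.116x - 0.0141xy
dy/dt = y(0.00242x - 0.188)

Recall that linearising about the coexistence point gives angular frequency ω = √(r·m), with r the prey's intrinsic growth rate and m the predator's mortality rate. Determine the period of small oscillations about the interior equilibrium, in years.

Here r = 0.116 and m = 0.188, so r·m = 0.0218.
ω = √0.0218 = 0.148 per year, hence T = 2π/ω ≈ 42.5 years.

T ≈ 42.5 years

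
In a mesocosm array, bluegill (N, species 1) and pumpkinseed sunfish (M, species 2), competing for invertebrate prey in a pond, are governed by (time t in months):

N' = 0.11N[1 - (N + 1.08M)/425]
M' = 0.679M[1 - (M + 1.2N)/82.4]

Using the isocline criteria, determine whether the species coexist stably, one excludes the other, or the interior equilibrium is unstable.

Compare the nullcline intercepts: K1/α12 = 425/1.08 = 394 > K2 = 82.4; K2/α21 = 82.4/1.2 = 68.7 < K1 = 425.
Since the inequalities point opposite ways, species 1 can invade but species 2 cannot.

species 1 excludes species 2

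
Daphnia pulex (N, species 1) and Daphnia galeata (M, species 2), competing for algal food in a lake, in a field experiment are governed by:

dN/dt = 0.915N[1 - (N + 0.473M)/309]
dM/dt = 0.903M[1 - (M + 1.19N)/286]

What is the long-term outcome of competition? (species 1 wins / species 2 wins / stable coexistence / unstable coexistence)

species 1 excludes species 2

Compare the nullcline intercepts: K1/α12 = 309/0.473 = 653 > K2 = 286; K2/α21 = 286/1.19 = 240 < K1 = 309.
Since the inequalities point opposite ways, species 1 can invade but species 2 cannot.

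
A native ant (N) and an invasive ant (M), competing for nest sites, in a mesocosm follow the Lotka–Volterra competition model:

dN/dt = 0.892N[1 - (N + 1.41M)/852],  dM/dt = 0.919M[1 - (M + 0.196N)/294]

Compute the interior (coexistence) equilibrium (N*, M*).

N* ≈ 605, M* ≈ 176

Setting both brackets to zero gives the nullclines N + 1.41M = 852 and 0.196N + M = 294.
Substituting M = 294 - 0.196N into the first: N(1 - 1.41·0.196) = 852 - 1.41·294.
So N* = 437/0.724 = 605, and then M* = 294 - 0.196·605 = 176.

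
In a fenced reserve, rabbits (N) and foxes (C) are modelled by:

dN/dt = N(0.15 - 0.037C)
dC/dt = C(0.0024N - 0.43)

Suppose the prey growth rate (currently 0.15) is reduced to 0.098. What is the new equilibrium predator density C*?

At the interior fixed point, setting dN/dt = 0 with N > 0 fixes C* = (prey growth rate)/(NC coefficient) — independent of the other coefficients.
With the change, C* = 0.098/0.037 = 2.65; it falls from 4.05.

C* ≈ 2.65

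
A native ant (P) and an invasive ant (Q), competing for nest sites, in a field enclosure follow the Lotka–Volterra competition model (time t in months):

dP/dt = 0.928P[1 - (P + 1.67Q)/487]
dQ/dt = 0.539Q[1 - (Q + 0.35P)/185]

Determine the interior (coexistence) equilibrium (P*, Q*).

P* ≈ 429, Q* ≈ 35

Setting both brackets to zero gives the nullclines P + 1.67Q = 487 and 0.35P + Q = 185.
Substituting Q = 185 - 0.35P into the first: P(1 - 1.67·0.35) = 487 - 1.67·185.
So P* = 178/0.416 = 429, and then Q* = 185 - 0.35·429 = 35.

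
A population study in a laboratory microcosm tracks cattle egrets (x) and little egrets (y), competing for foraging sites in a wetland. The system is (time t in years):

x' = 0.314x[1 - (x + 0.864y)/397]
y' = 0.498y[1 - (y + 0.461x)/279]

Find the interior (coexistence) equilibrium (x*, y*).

x* ≈ 259, y* ≈ 160

Setting both brackets to zero gives the nullclines x + 0.864y = 397 and 0.461x + y = 279.
Substituting y = 279 - 0.461x into the first: x(1 - 0.864·0.461) = 397 - 0.864·279.
So x* = 156/0.602 = 259, and then y* = 279 - 0.461·259 = 160.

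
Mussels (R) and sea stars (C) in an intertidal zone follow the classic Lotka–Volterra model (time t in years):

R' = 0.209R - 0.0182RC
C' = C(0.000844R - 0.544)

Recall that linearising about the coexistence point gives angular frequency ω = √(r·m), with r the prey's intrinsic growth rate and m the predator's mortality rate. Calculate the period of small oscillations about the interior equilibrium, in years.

Here r = 0.209 and m = 0.544, so r·m = 0.114.
ω = √0.114 = 0.337 per year, hence T = 2π/ω ≈ 18.6 years.

T ≈ 18.6 years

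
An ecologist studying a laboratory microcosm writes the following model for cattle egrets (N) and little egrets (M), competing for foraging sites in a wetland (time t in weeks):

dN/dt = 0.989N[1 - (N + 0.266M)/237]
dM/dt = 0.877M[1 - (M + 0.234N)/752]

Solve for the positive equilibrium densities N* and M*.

N* ≈ 39.4, M* ≈ 743

Setting both brackets to zero gives the nullclines N + 0.266M = 237 and 0.234N + M = 752.
Substituting M = 752 - 0.234N into the first: N(1 - 0.266·0.234) = 237 - 0.266·752.
So N* = 37/0.938 = 39.4, and then M* = 752 - 0.234·39.4 = 743.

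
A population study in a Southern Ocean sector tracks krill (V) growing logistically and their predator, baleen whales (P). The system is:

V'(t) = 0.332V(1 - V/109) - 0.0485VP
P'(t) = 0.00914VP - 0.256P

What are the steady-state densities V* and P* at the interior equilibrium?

V* ≈ 28, P* ≈ 5.09

From dP/dt = 0 with P > 0: 0.00914V* = 0.256, so V* = 28.
Substitute into dV/dt = 0: 0.332(1 - 28/109) = 0.0485P*.
The bracket is 0.743, giving P* = 0.247/0.0485 = 5.09.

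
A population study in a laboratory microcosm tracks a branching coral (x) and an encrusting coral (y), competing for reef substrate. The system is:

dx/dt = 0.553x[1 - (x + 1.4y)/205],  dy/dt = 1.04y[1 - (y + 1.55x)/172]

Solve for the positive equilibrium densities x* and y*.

x* ≈ 30.6, y* ≈ 125

Setting both brackets to zero gives the nullclines x + 1.4y = 205 and 1.55x + y = 172.
Substituting y = 172 - 1.55x into the first: x(1 - 1.4·1.55) = 205 - 1.4·172.
So x* = -35.8/-1.17 = 30.6, and then y* = 172 - 1.55·30.6 = 125.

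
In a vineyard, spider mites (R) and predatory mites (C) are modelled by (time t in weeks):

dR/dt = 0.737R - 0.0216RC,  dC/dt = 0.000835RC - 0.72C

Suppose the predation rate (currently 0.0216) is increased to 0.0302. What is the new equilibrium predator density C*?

At the interior fixed point, setting dR/dt = 0 with R > 0 fixes C* = (prey growth rate)/(RC coefficient) — independent of the other coefficients.
With the change, C* = 0.737/0.0302 = 24.4; it falls from 34.1.

C* ≈ 24.4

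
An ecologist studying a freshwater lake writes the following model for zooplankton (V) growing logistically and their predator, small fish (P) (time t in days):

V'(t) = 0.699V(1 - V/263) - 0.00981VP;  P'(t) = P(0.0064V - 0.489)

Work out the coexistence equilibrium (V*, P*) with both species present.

V* ≈ 76.4, P* ≈ 50.6

From dP/dt = 0 with P > 0: 0.0064V* = 0.489, so V* = 76.4.
Substitute into dV/dt = 0: 0.699(1 - 76.4/263) = 0.00981P*.
The bracket is 0.709, giving P* = 0.496/0.00981 = 50.6.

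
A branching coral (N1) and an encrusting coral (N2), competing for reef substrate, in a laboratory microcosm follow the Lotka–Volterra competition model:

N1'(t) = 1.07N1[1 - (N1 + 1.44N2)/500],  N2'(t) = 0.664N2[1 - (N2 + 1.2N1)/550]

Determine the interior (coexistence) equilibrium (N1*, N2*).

N1* ≈ 401, N2* ≈ 68.7

Setting both brackets to zero gives the nullclines N1 + 1.44N2 = 500 and 1.2N1 + N2 = 550.
Substituting N2 = 550 - 1.2N1 into the first: N1(1 - 1.44·1.2) = 500 - 1.44·550.
So N1* = -292/-0.728 = 401, and then N2* = 550 - 1.2·401 = 68.7.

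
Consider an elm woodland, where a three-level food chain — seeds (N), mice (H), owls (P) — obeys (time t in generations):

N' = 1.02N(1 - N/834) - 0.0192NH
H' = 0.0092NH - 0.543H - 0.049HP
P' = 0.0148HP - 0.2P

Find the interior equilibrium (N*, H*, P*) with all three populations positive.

N* ≈ 622, H* ≈ 13.5, P* ≈ 106

From dP/dt = 0: 0.0148H* = 0.2, so H* = 13.5.
From dN/dt = 0: 1.02(1 - N*/834) = 0.0192·13.5, giving N* = 834·(1 - 0.254) = 622.
From dH/dt = 0: 0.0092·622 - 0.543 = 0.049P*, so P* = 5.18/0.049 = 106.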